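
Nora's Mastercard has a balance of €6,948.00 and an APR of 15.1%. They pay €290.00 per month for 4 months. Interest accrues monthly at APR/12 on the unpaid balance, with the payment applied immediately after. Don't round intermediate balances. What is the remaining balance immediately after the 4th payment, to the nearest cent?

Monthly rate r = 15.1%/12 = 1.25833% = 0.0125833.
Each month: B ← B·(1+r) − €290.00.
Month 1: interest €87.43; balance after payment €6,745.43.
Month 2: interest €84.88; balance after payment €6,540.31.
Month 3: interest €82.30; balance after payment €6,332.61.
Month 4: interest €79.69; balance after payment €6,122.29.

€6,122.29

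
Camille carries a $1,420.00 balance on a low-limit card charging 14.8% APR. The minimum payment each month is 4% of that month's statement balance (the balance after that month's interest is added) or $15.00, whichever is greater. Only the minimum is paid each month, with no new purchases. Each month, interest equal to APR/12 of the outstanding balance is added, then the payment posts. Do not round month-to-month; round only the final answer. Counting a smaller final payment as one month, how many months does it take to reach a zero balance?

77 months

Monthly rate r = 14.8%/12 = 1.23333% = 0.0123333.
While 4% of the post-interest balance exceeds $15.00, each month B ← (B·(1+r))·(1 − 0.04), i.e. B shrinks by the factor (1+r)·0.96 = 0.97184.
This holds for months 1–48. Entering month 49 the balance is $360.44; 4% of the post-interest balance is now below $15.00, so the flat $15.00 minimum applies from here.
From month 49 a fixed $15.00 at rate r clears $360.44 in 29 more payments. Total: 48 + 29 = 77 months.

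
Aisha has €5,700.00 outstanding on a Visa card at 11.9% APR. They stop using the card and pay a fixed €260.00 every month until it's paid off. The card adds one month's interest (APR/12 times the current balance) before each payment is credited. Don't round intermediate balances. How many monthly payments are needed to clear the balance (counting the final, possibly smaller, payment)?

Monthly rate r = 11.9%/12 = 0.991667% = 0.00991667.
Recurrence: B ← B·(1+r) − €260.00.
Month 1: interest €56.53; balance after payment €5,496.52.
Month 2: interest €54.51; balance after payment €5,291.03.
Closed form: n = −ln(1 − rB₀/P)/ln(1+r) = −ln(0.7826)/ln(1.00992) ≈ 24.842, so the balance reaches zero during payment 25.

25 payments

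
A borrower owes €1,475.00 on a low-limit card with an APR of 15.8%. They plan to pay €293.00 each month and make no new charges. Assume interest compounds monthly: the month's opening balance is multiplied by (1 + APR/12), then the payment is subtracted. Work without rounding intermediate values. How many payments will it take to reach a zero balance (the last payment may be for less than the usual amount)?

6 payments

Monthly rate r = 15.8%/12 = 1.31667% = 0.0131667.
Recurrence: B ← B·(1+r) − €293.00.
Month 1: interest €19.42; balance after payment €1,201.42.
Month 2: interest €15.82; balance after payment €924.24.
Month 3: interest €12.17; balance after payment €643.41.
Month 4: interest €8.47; balance after payment €358.88.
Month 5: interest €4.73; balance after payment €70.61.
Month 6: interest €0.93; balance after payment €0.00.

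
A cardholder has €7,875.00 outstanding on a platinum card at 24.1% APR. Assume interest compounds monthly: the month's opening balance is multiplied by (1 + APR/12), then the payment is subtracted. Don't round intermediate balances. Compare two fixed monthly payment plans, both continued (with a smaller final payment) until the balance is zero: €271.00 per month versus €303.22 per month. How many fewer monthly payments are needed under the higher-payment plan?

Monthly rate r = 24.1%/12 = 2.00833% = 0.0200833.
At €271.00/mo: n = ⌈−ln(1 − rB₀/P)/ln(1+r)⌉ = 45 payments (last €16.57); total interest = total paid − €7,875.00 = €4,065.57.
At €303.22/mo: 38 payments (last €24.09); total interest €3,368.23.
Payments saved = 45 − 38 = 7.

7 fewer payments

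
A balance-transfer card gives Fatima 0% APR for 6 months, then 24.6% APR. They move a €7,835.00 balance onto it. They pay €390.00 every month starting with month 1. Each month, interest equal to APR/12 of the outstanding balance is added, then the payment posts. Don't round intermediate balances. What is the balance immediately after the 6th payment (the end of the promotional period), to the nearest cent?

Promo months 1–6 at r₀ = 0%/12 = 0; months 7+ at r₁ = 24.6%/12 = 0.0205.
After month 6 (no interest yet): B = €7,835.00 − 6·€390.00 = €5,495.00.

€5,495.00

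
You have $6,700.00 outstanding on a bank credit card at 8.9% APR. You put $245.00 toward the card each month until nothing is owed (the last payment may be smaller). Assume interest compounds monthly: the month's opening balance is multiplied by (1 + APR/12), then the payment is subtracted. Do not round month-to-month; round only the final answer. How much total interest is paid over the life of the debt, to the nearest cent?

Monthly rate r = 8.9%/12 = 0.741667% = 0.00741667.
Payoff takes n = ⌈−ln(1 − rB₀/P)/ln(1+r)⌉ = ⌈30.677⌉ = 31 payments; the last is $165.97.
Total paid = 30·$245.00 + $165.97 = $7,515.97.
Total interest = total paid − principal = $7,515.97 − $6,700.00 = $815.97.

$815.97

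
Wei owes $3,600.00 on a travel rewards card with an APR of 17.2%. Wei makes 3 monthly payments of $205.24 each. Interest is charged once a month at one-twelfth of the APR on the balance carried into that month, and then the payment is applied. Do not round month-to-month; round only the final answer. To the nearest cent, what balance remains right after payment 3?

Monthly rate r = 17.2%/12 = 1.43333% = 0.0143333.
Each month: B ← B·(1+r) − $205.24.
Month 1: interest $51.60; balance after payment $3,446.36.
Month 2: interest $49.40; balance after payment $3,290.52.
Month 3: interest $47.16; balance after payment $3,132.44.

$3,132.44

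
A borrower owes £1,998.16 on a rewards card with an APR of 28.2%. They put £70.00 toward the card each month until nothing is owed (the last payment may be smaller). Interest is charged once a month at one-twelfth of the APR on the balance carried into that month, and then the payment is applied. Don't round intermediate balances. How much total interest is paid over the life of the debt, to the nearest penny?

£1,350.42

Monthly rate r = 28.2%/12 = 2.35% = 0.0235.
Payoff takes n = ⌈−ln(1 − rB₀/P)/ln(1+r)⌉ = ⌈47.835⌉ = 48 payments; the last is £58.58.
Total paid = 47·£70.00 + £58.58 = £3,348.58.
Total interest = total paid − principal = £3,348.58 − £1,998.16 = £1,350.42.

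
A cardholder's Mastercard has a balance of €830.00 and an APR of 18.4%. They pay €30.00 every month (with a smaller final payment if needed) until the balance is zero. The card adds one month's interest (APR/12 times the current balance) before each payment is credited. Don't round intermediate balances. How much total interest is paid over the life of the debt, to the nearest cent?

€258.37

Monthly rate r = 18.4%/12 = 1.53333% = 0.0153333.
Payoff takes n = ⌈−ln(1 − rB₀/P)/ln(1+r)⌉ = ⌈36.278⌉ = 37 payments; the last is €8.37.
Total paid = 36·€30.00 + €8.37 = €1,088.37.
Total interest = total paid − principal = €1,088.37 − €830.00 = €258.37.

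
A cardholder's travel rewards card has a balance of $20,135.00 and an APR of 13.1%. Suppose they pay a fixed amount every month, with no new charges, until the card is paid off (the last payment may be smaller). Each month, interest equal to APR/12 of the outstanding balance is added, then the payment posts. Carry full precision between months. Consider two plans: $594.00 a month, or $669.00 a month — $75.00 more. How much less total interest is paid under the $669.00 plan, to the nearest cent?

$737.59

Monthly rate r = 13.1%/12 = 1.09167% = 0.0109167.
At $594.00/mo: n = ⌈−ln(1 − rB₀/P)/ln(1+r)⌉ = 43 payments (last $334.10); total interest = total paid − $20,135.00 = $5,147.10.
At $669.00/mo: 37 payments (last $460.51); total interest $4,409.51.
Interest saved = $5,147.10 − $4,409.51 = $737.59.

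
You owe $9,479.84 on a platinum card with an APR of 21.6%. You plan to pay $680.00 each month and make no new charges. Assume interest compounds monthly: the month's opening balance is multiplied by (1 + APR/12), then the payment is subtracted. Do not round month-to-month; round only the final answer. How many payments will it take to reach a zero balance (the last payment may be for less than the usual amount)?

Monthly rate r = 21.6%/12 = 1.8% = 0.018.
Recurrence: B ← B·(1+r) − $680.00.
Month 1: interest $170.64; balance after payment $8,970.48.
Month 2: interest $161.47; balance after payment $8,451.95.
Closed form: n = −ln(1 − rB₀/P)/ln(1+r) = −ln(0.74906)/ln(1.018) ≈ 16.196, so the balance reaches zero during payment 17.

17 months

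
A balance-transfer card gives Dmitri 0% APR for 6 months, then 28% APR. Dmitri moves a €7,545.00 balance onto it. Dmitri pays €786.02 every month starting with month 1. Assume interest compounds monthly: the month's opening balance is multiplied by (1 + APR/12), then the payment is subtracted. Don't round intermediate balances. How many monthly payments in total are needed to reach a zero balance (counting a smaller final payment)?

Promo months 1–6 at r₀ = 0%/12 = 0; months 7+ at r₁ = 28%/12 = 0.0233333.
After month 6 (no interest yet): B = €7,545.00 − 6·€786.02 = €2,828.88.
Then at r₁ with €786.02/mo: n₂ = −ln(1 − r₁·B/P)/ln(1+r₁) ≈ 3.80 → 4 more payments.

10 months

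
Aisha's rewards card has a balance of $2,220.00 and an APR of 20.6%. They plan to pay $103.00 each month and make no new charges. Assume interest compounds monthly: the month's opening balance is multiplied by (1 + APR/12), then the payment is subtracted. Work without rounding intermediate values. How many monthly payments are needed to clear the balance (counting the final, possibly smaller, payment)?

Monthly rate r = 20.6%/12 = 1.71667% = 0.0171667.
Recurrence: B ← B·(1+r) − $103.00.
Month 1: interest $38.11; balance after payment $2,155.11.
Month 2: interest $37.00; balance after payment $2,089.11.
Closed form: n = −ln(1 − rB₀/P)/ln(1+r) = −ln(0.63)/ln(1.01717) ≈ 27.145, so the balance reaches zero during payment 28.

28 payments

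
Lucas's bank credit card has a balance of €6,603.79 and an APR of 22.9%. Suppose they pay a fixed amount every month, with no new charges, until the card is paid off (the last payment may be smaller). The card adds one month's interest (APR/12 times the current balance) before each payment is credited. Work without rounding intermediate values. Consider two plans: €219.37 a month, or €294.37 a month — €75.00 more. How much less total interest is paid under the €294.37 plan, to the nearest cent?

€1,213.19

Monthly rate r = 22.9%/12 = 1.90833% = 0.0190833.
At €219.37/mo: n = ⌈−ln(1 − rB₀/P)/ln(1+r)⌉ = 46 payments (last €44.08); total interest = total paid − €6,603.79 = €3,311.94.
At €294.37/mo: 30 payments (last €165.81); total interest €2,098.75.
Interest saved = €3,311.94 − €2,098.75 = €1,213.19.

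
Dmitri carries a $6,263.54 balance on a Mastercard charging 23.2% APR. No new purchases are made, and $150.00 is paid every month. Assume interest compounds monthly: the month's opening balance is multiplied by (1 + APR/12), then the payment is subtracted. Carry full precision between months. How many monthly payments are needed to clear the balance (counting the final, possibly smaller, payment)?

86 payments

Monthly rate r = 23.2%/12 = 1.93333% = 0.0193333.
Recurrence: B ← B·(1+r) − $150.00.
Month 1: interest $121.10; balance after payment $6,234.64.
Month 2: interest $120.54; balance after payment $6,205.17.
Closed form: n = −ln(1 − rB₀/P)/ln(1+r) = −ln(0.1927)/ln(1.01933) ≈ 85.991, so the balance reaches zero during payment 86.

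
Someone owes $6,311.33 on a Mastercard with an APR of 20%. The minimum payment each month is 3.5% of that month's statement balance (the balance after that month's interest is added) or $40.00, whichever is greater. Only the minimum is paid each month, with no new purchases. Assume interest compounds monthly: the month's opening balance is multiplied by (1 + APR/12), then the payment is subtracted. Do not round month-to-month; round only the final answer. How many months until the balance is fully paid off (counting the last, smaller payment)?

129 months

Monthly rate r = 20%/12 = 1.66667% = 0.0166667.
While 3.5% of the post-interest balance exceeds $40.00, each month B ← (B·(1+r))·(1 − 0.035), i.e. B shrinks by the factor (1+r)·0.965 = 0.98108.
This holds for months 1–91. Entering month 92 the balance is $1,110.09; 3.5% of the post-interest balance is now below $40.00, so the flat $40.00 minimum applies from here.
From month 92 a fixed $40.00 at rate r clears $1,110.09 in 38 more payments. Total: 91 + 38 = 129 months.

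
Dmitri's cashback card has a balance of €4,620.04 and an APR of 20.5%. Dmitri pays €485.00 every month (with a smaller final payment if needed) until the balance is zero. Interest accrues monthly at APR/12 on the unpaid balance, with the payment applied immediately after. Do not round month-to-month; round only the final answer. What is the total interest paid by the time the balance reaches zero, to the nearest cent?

€466.40

Monthly rate r = 20.5%/12 = 1.70833% = 0.0170833.
Payoff takes n = ⌈−ln(1 − rB₀/P)/ln(1+r)⌉ = ⌈10.485⌉ = 11 payments; the last is €236.44.
Total paid = 10·€485.00 + €236.44 = €5,086.44.
Total interest = total paid − principal = €5,086.44 − €4,620.04 = €466.40.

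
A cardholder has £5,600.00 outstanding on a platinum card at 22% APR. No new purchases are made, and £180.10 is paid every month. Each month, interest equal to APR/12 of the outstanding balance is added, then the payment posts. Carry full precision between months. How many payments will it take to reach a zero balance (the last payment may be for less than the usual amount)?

47 payments

Monthly rate r = 22%/12 = 1.83333% = 0.0183333.
Recurrence: B ← B·(1+r) − £180.10.
Month 1: interest £102.67; balance after payment £5,522.57.
Month 2: interest £101.25; balance after payment £5,443.71.
Closed form: n = −ln(1 − rB₀/P)/ln(1+r) = −ln(0.42995)/ln(1.01833) ≈ 46.462, so the balance reaches zero during payment 47.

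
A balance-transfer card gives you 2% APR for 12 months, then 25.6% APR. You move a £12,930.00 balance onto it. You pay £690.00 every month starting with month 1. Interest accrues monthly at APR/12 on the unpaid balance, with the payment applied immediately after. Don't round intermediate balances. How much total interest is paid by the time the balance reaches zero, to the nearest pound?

Promo months 1–12 at r₀ = 2%/12 = 0.00166667; months 13+ at r₁ = 25.6%/12 = 0.0213333.
After month 12: iterate B ← B·(1+r₀) − £690.00 for 12 months → £4,834.66.
Then at r₁ with £690.00/mo: n₂ = −ln(1 − r₁·B/P)/ln(1+r₁) ≈ 7.67 → 8 more payments.
Total paid = 19·£690.00 + £463.86 = £13,573.86; interest = £13,573.86 − £12,930.00 = £643.86.

£644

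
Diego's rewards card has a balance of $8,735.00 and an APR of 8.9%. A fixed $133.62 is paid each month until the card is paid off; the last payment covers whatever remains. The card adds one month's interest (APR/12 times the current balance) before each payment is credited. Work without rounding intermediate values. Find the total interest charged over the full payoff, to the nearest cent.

Monthly rate r = 8.9%/12 = 0.741667% = 0.00741667.
Payoff takes n = ⌈−ln(1 − rB₀/P)/ln(1+r)⌉ = ⌈89.762⌉ = 90 payments; the last is $101.97.
Total paid = 89·$133.62 + $101.97 = $11,994.15.
Total interest = total paid − principal = $11,994.15 − $8,735.00 = $3,259.15.

$3,259.15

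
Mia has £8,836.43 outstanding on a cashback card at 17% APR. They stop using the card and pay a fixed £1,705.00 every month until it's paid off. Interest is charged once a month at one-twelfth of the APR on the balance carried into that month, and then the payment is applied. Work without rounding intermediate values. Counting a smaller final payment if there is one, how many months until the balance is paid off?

Monthly rate r = 17%/12 = 1.41667% = 0.0141667.
Recurrence: B ← B·(1+r) − £1,705.00.
Month 1: interest £125.18; balance after payment £7,256.61.
Month 2: interest £102.80; balance after payment £5,654.41.
Month 3: interest £80.10; balance after payment £4,029.52.
Month 4: interest £57.08; balance after payment £2,381.60.
Month 5: interest £33.74; balance after payment £710.34.
Month 6: interest £10.06; balance after payment £0.00.

6 months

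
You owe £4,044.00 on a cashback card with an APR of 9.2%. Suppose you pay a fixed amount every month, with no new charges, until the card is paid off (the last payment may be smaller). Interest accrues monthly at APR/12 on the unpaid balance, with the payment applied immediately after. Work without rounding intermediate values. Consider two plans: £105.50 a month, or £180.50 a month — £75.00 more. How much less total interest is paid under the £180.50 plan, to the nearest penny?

Monthly rate r = 9.2%/12 = 0.766667% = 0.00766667.
At £105.50/mo: n = ⌈−ln(1 − rB₀/P)/ln(1+r)⌉ = 46 payments (last £59.24); total interest = total paid − £4,044.00 = £762.74.
At £180.50/mo: 25 payments (last £122.17); total interest £410.17.
Interest saved = £762.74 − £410.17 = £352.57.

£352.57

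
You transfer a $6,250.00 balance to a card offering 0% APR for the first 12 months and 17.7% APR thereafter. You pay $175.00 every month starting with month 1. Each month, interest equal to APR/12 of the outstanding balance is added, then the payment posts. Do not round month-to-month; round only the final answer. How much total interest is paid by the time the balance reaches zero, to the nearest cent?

Promo months 1–12 at r₀ = 0%/12 = 0; months 13+ at r₁ = 17.7%/12 = 0.01475.
After month 12 (no interest yet): B = $6,250.00 − 12·$175.00 = $4,150.00.
Then at r₁ with $175.00/mo: n₂ = −ln(1 − r₁·B/P)/ln(1+r₁) ≈ 29.40 → 30 more payments.
Total paid = 41·$175.00 + $69.95 = $7,244.95; interest = $7,244.95 − $6,250.00 = $994.95.

$994.95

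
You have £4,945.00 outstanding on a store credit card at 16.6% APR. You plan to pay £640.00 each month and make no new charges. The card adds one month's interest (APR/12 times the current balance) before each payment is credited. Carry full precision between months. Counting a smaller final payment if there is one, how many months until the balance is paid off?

Monthly rate r = 16.6%/12 = 1.38333% = 0.0138333.
Recurrence: B ← B·(1+r) − £640.00.
Month 1: interest £68.41; balance after payment £4,373.41.
Month 2: interest £60.50; balance after payment £3,793.90.
Closed form: n = −ln(1 − rB₀/P)/ln(1+r) = −ln(0.89312)/ln(1.01383) ≈ 8.228, so the balance reaches zero during payment 9.

9 months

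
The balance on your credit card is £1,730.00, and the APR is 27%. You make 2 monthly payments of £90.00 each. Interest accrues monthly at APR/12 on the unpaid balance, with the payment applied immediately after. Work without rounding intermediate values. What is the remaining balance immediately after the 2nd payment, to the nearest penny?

£1,626.70

Monthly rate r = 27%/12 = 2.25% = 0.0225.
Each month: B ← B·(1+r) − £90.00.
Month 1: interest £38.92; balance after payment £1,678.92.
Month 2: interest £37.78; balance after payment £1,626.70.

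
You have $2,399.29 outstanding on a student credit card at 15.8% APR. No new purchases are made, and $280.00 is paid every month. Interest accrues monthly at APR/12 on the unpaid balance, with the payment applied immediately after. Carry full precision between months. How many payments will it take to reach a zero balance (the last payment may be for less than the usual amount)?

Monthly rate r = 15.8%/12 = 1.31667% = 0.0131667.
Recurrence: B ← B·(1+r) − $280.00.
Month 1: interest $31.59; balance after payment $2,150.88.
Month 2: interest $28.32; balance after payment $1,899.20.
Closed form: n = −ln(1 − rB₀/P)/ln(1+r) = −ln(0.88718)/ln(1.01317) ≈ 9.152, so the balance reaches zero during payment 10.

10 months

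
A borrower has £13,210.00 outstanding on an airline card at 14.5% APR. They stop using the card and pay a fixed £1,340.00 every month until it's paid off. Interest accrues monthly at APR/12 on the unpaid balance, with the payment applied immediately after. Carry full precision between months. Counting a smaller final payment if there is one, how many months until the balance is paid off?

Monthly rate r = 14.5%/12 = 1.20833% = 0.0120833.
Recurrence: B ← B·(1+r) − £1,340.00.
Month 1: interest £159.62; balance after payment £12,029.62.
Month 2: interest £145.36; balance after payment £10,834.98.
Closed form: n = −ln(1 − rB₀/P)/ln(1+r) = −ln(0.88088)/ln(1.01208) ≈ 10.560, so the balance reaches zero during payment 11.

11 months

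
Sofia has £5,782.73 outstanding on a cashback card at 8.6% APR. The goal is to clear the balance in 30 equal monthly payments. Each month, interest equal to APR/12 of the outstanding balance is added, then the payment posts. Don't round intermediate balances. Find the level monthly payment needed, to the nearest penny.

Monthly rate r = 8.6%/12 = 0.716667% = 0.00716667.
Level-payment amortization: P = B₀·r / (1 − (1+r)^(−n)) = 5782.73·0.00716667 / (1 − 1.00717^(−30)).
Denominator 1 − (1+r)^(−30) = 0.192839903.
P = 41.4429 / 0.192839903 ≈ 214.91.

£214.91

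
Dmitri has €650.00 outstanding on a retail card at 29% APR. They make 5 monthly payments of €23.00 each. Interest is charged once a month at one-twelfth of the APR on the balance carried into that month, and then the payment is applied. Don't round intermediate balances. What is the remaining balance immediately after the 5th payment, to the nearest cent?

€611.74

Monthly rate r = 29%/12 = 2.41667% = 0.0241667.
Each month: B ← B·(1+r) − €23.00.
Month 1: interest €15.71; balance after payment €642.71.
Month 2: interest €15.53; balance after payment €635.24.
Month 3: interest €15.35; balance after payment €627.59.
Month 4: interest €15.17; balance after payment €619.76.
Month 5: interest €14.98; balance after payment €611.74.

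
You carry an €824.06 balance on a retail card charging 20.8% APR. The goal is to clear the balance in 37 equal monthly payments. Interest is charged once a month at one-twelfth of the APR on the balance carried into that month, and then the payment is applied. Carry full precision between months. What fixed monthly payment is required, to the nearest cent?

Monthly rate r = 20.8%/12 = 1.73333% = 0.0173333.
Level-payment amortization: P = B₀·r / (1 − (1+r)^(−n)) = 824.06·0.0173333 / (1 − 1.01733^(−37)).
Denominator 1 − (1+r)^(−37) = 0.470508685.
P = 14.2837 / 0.470508685 ≈ 30.36.

€30.36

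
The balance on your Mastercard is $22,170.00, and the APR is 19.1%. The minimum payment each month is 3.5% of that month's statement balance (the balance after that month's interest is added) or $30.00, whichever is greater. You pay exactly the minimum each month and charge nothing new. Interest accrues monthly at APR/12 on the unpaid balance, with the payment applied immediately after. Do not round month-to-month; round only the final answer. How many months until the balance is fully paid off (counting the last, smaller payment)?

203 months

Monthly rate r = 19.1%/12 = 1.59167% = 0.0159167.
While 3.5% of the post-interest balance exceeds $30.00, each month B ← (B·(1+r))·(1 − 0.035), i.e. B shrinks by the factor (1+r)·0.965 = 0.98036.
This holds for months 1–165. Entering month 166 the balance is $840.15; 3.5% of the post-interest balance is now below $30.00, so the flat $30.00 minimum applies from here.
From month 166 a fixed $30.00 at rate r clears $840.15 in 38 more payments. Total: 165 + 38 = 203 months.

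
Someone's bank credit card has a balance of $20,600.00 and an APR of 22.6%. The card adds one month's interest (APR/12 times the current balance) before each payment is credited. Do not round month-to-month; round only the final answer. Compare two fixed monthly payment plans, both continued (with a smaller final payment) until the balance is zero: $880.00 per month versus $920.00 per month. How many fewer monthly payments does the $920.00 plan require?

2 fewer payments

Monthly rate r = 22.6%/12 = 1.88333% = 0.0188333.
At $880.00/mo: n = ⌈−ln(1 − rB₀/P)/ln(1+r)⌉ = 32 payments (last $141.26); total interest = total paid − $20,600.00 = $6,821.26.
At $920.00/mo: 30 payments (last $326.42); total interest $6,406.42.
Payments saved = 32 − 30 = 2.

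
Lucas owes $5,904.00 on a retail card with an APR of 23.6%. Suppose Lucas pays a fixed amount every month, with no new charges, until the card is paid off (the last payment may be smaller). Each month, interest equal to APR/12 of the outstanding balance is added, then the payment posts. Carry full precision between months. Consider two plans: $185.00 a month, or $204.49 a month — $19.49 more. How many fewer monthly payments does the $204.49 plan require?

Monthly rate r = 23.6%/12 = 1.96667% = 0.0196667.
At $185.00/mo: n = ⌈−ln(1 − rB₀/P)/ln(1+r)⌉ = 51 payments (last $134.15); total interest = total paid − $5,904.00 = $3,480.15.
At $204.49/mo: 44 payments (last $15.23); total interest $2,904.30.
Payments saved = 51 − 44 = 7.

7 fewer payments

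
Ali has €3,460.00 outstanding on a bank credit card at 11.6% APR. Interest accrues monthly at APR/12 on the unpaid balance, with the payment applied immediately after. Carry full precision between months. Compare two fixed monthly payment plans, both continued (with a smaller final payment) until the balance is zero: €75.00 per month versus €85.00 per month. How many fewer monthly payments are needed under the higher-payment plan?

10 fewer payments

Monthly rate r = 11.6%/12 = 0.966667% = 0.00966667.
At €75.00/mo: n = ⌈−ln(1 − rB₀/P)/ln(1+r)⌉ = 62 payments (last €28.74); total interest = total paid − €3,460.00 = €1,143.74.
At €85.00/mo: 52 payments (last €83.08); total interest €958.08.
Payments saved = 62 − 52 = 10.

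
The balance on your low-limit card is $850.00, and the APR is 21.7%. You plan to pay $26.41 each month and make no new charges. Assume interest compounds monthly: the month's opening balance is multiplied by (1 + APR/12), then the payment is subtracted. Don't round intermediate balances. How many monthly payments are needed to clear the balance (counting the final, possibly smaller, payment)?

Monthly rate r = 21.7%/12 = 1.80833% = 0.0180833.
Recurrence: B ← B·(1+r) − $26.41.
Month 1: interest $15.37; balance after payment $838.96.
Month 2: interest $15.17; balance after payment $827.72.
Closed form: n = −ln(1 − rB₀/P)/ln(1+r) = −ln(0.41799)/ln(1.01808) ≈ 48.672, so the balance reaches zero during payment 49.

49 months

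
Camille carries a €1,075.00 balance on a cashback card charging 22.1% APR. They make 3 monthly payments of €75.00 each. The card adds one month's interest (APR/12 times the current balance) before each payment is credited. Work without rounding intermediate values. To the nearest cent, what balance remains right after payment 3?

€906.33

Monthly rate r = 22.1%/12 = 1.84167% = 0.0184167.
Each month: B ← B·(1+r) − €75.00.
Month 1: interest €19.80; balance after payment €1,019.80.
Month 2: interest €18.78; balance after payment €963.58.
Month 3: interest €17.75; balance after payment €906.33.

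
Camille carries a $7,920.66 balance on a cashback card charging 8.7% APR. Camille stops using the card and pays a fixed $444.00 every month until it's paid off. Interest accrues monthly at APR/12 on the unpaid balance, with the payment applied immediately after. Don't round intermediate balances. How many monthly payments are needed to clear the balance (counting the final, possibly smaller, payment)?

20 months

Monthly rate r = 8.7%/12 = 0.725% = 0.00725.
Recurrence: B ← B·(1+r) − $444.00.
Month 1: interest $57.42; balance after payment $7,534.08.
Month 2: interest $54.62; balance after payment $7,144.71.
Closed form: n = −ln(1 − rB₀/P)/ln(1+r) = −ln(0.87066)/ln(1.00725) ≈ 19.172, so the balance reaches zero during payment 20.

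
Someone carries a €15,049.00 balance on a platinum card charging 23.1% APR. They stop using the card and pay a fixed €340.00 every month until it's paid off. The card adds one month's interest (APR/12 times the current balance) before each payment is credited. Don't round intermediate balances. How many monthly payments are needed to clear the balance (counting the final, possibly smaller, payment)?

Monthly rate r = 23.1%/12 = 1.925% = 0.01925.
Recurrence: B ← B·(1+r) − €340.00.
Month 1: interest €289.69; balance after payment €14,998.69.
Month 2: interest €288.72; balance after payment €14,947.42.
Closed form: n = −ln(1 − rB₀/P)/ln(1+r) = −ln(0.14796)/ln(1.01925) ≈ 100.215, so the balance reaches zero during payment 101.

101 months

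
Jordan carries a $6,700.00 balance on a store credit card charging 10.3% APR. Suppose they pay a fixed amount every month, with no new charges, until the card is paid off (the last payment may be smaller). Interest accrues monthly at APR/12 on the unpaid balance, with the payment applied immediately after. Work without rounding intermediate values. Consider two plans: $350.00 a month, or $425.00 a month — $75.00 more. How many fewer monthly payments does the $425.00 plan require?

4 fewer payments

Monthly rate r = 10.3%/12 = 0.858333% = 0.00858333.
At $350.00/mo: n = ⌈−ln(1 − rB₀/P)/ln(1+r)⌉ = 22 payments (last $0.66); total interest = total paid − $6,700.00 = $650.66.
At $425.00/mo: 18 payments (last $4.72); total interest $529.72.
Payments saved = 22 − 18 = 4.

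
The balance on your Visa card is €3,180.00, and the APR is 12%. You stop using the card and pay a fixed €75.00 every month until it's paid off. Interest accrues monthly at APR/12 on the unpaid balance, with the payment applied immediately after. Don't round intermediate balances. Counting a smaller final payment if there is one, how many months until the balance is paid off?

56 months

Monthly rate r = 12%/12 = 1% = 0.01.
Recurrence: B ← B·(1+r) − €75.00.
Month 1: interest €31.80; balance after payment €3,136.80.
Month 2: interest €31.37; balance after payment €3,093.17.
Closed form: n = −ln(1 − rB₀/P)/ln(1+r) = −ln(0.576)/ln(1.01) ≈ 55.440, so the balance reaches zero during payment 56.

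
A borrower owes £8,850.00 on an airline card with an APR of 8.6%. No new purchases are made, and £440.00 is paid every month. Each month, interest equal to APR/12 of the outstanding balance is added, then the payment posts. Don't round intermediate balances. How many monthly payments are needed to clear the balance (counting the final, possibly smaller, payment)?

Monthly rate r = 8.6%/12 = 0.716667% = 0.00716667.
Recurrence: B ← B·(1+r) − £440.00.
Month 1: interest £63.42; balance after payment £8,473.42.
Month 2: interest £60.73; balance after payment £8,094.15.
Closed form: n = −ln(1 − rB₀/P)/ln(1+r) = −ln(0.85585)/ln(1.00717) ≈ 21.797, so the balance reaches zero during payment 22.

22 months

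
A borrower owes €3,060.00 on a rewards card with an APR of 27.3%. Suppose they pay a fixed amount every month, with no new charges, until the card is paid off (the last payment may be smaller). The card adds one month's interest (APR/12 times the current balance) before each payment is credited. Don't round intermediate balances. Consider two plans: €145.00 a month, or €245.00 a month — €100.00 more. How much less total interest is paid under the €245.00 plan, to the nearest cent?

Monthly rate r = 27.3%/12 = 2.275% = 0.02275.
At €145.00/mo: n = ⌈−ln(1 − rB₀/P)/ln(1+r)⌉ = 30 payments (last €11.52); total interest = total paid − €3,060.00 = €1,156.52.
At €245.00/mo: 15 payments (last €211.01); total interest €581.01.
Interest saved = €1,156.52 − €581.01 = €575.51.

€575.51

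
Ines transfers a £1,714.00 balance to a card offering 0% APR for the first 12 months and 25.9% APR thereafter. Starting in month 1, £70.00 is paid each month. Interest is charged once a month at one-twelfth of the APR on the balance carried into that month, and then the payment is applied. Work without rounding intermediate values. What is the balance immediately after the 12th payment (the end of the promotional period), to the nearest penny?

£874.00

Promo months 1–12 at r₀ = 0%/12 = 0; months 13+ at r₁ = 25.9%/12 = 0.0215833.
After month 12 (no interest yet): B = £1,714.00 − 12·£70.00 = £874.00.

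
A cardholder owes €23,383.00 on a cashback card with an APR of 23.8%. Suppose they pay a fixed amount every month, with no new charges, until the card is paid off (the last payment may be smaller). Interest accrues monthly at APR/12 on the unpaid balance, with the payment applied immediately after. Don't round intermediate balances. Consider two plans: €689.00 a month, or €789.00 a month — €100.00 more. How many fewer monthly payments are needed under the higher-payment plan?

11 fewer payments

Monthly rate r = 23.8%/12 = 1.98333% = 0.0198333.
At €689.00/mo: n = ⌈−ln(1 − rB₀/P)/ln(1+r)⌉ = 57 payments (last €642.14); total interest = total paid − €23,383.00 = €15,843.14.
At €789.00/mo: 46 payments (last €99.15); total interest €12,221.15.
Payments saved = 57 − 46 = 11.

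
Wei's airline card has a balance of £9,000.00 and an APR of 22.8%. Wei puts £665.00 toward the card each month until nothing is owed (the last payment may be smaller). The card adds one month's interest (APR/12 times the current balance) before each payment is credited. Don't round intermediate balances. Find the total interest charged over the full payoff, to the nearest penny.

£1,503.35

Monthly rate r = 22.8%/12 = 1.9% = 0.019.
Payoff takes n = ⌈−ln(1 − rB₀/P)/ln(1+r)⌉ = ⌈15.793⌉ = 16 payments; the last is £528.35.
Total paid = 15·£665.00 + £528.35 = £10,503.35.
Total interest = total paid − principal = £10,503.35 − £9,000.00 = £1,503.35.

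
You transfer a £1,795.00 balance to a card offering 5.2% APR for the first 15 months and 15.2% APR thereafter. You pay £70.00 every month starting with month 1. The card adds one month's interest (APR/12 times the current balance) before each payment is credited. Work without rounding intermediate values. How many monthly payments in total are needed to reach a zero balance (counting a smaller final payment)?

28 payments

Promo months 1–15 at r₀ = 5.2%/12 = 0.00433333; months 16+ at r₁ = 15.2%/12 = 0.0126667.
After month 15: iterate B ← B·(1+r₀) − £70.00 for 15 months → £832.83.
Then at r₁ with £70.00/mo: n₂ = −ln(1 − r₁·B/P)/ln(1+r₁) ≈ 12.98 → 13 more payments.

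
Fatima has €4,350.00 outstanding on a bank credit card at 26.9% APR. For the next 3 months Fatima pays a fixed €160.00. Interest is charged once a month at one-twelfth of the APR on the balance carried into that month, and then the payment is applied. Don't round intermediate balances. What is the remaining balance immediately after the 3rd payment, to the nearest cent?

€4,158.30

Monthly rate r = 26.9%/12 = 2.24167% = 0.0224167.
Each month: B ← B·(1+r) − €160.00.
Month 1: interest €97.51; balance after payment €4,287.51.
Month 2: interest €96.11; balance after payment €4,223.62.
Month 3: interest €94.68; balance after payment €4,158.30.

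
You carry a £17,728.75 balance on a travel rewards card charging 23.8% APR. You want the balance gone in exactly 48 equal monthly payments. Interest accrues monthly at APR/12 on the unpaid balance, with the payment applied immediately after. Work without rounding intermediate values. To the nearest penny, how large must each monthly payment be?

£576.03

Monthly rate r = 23.8%/12 = 1.98333% = 0.0198333.
Level-payment amortization: P = B₀·r / (1 − (1+r)^(−n)) = 17728.75·0.0198333 / (1 − 1.01983^(−48)).
Denominator 1 − (1+r)^(−48) = 0.610418554.
P = 351.62 / 0.610418554 ≈ 576.03.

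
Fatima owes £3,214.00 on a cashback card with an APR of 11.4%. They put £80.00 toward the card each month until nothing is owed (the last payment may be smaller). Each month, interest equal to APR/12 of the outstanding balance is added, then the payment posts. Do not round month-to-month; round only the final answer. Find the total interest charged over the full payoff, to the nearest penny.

£853.42

Monthly rate r = 11.4%/12 = 0.95% = 0.0095.
Payoff takes n = ⌈−ln(1 − rB₀/P)/ln(1+r)⌉ = ⌈50.842⌉ = 51 payments; the last is £67.42.
Total paid = 50·£80.00 + £67.42 = £4,067.42.
Total interest = total paid − principal = £4,067.42 − £3,214.00 = £853.42.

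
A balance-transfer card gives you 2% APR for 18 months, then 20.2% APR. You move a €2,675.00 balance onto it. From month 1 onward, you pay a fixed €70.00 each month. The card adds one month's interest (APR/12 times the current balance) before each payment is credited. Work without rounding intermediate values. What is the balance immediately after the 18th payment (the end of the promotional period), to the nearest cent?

Promo months 1–18 at r₀ = 2%/12 = 0.00166667; months 19+ at r₁ = 20.2%/12 = 0.0168333.
After month 18: iterate B ← B·(1+r₀) − €70.00 for 18 months → €1,478.39.

€1,478.39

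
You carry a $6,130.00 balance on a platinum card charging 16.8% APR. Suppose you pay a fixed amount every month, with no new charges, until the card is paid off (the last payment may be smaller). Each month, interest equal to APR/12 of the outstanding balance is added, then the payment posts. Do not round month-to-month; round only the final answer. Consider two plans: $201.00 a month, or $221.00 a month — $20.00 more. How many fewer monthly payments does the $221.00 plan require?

Monthly rate r = 16.8%/12 = 1.4% = 0.014.
At $201.00/mo: n = ⌈−ln(1 − rB₀/P)/ln(1+r)⌉ = 41 payments (last $10.08); total interest = total paid − $6,130.00 = $1,920.08.
At $221.00/mo: 36 payments (last $79.10); total interest $1,684.10.
Payments saved = 41 − 36 = 5.

5 fewer payments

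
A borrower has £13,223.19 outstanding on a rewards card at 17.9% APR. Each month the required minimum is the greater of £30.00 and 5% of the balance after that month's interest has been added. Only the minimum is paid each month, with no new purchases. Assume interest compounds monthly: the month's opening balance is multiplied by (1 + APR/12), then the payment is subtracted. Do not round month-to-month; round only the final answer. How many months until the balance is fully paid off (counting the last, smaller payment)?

109 months

Monthly rate r = 17.9%/12 = 1.49167% = 0.0149167.
While 5% of the post-interest balance exceeds £30.00, each month B ← (B·(1+r))·(1 − 0.05), i.e. B shrinks by the factor (1+r)·0.95 = 0.96417.
This holds for months 1–86. Entering month 87 the balance is £573.56; 5% of the post-interest balance is now below £30.00, so the flat £30.00 minimum applies from here.
From month 87 a fixed £30.00 at rate r clears £573.56 in 23 more payments. Total: 86 + 23 = 109 months.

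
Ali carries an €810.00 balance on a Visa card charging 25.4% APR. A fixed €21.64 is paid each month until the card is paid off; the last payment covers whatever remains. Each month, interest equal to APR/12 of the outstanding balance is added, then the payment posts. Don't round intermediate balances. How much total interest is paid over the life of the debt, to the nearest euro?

€814

Monthly rate r = 25.4%/12 = 2.11667% = 0.0211667.
Payoff takes n = ⌈−ln(1 − rB₀/P)/ln(1+r)⌉ = ⌈75.031⌉ = 76 payments; the last is €0.67.
Total paid = 75·€21.64 + €0.67 = €1,623.67.
Total interest = total paid − principal = €1,623.67 − €810.00 = €813.67.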